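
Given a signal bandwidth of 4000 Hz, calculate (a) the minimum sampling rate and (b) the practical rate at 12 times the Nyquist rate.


By Nyquist theorem, fs_min = 2 * fmax.
fs_min = 2 * 4000 = 8000 Hz
Practical rate = 12 * fs_min = 12 * 8000 = 96000 Hz

fs_min = 8000 Hz, fs_practical = 96000 Hz


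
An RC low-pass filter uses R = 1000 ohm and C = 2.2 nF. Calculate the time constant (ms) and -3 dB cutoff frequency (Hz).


Time constant: tau = R * C.
tau = 1000 * 2.20e-09 = 2.2e-06 s
tau = 0.0022 ms
Cutoff frequency: fc = 1 / (2*pi*R*C).
fc = 1 / (2*pi*2.2e-06) = 72343.16 Hz

tau = 0.0022 ms, fc = 72343.16 Hz


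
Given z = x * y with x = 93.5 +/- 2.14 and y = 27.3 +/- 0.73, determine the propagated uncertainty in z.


For a product z = x*y, the relative uncertainty is:
uz/z = sqrt((ux/x)^2 + (uy/y)^2)
Relative uncertainties: ux/x = 2.14/93.5 = 0.022888
uy/y = 0.73/27.3 = 0.02674
z = 93.5 * 27.3 = 2552.6
uz = 2552.6 * sqrt(0.022888^2 + 0.02674^2) = 89.844

89.844


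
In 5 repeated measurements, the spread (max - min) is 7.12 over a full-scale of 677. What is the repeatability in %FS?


Repeatability = (spread / full scale) * 100%.
R = (7.12 / 677) * 100
R = 1.052 %FS

1.052 %FS


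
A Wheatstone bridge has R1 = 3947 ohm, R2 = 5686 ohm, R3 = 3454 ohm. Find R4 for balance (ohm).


At balance: R1*R4 = R2*R3, so R4 = R2*R3/R1.
R4 = 5686 * 3454 / 3947
R4 = 19639444 / 3947
R4 = 4975.79 ohm

4975.79 ohm


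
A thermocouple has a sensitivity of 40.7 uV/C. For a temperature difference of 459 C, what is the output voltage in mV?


The thermocouple output V = sensitivity * dT.
V = 40.7 uV/C * 459 C
V = 18681.3 uV
V = 18.681 mV

18.681 mV


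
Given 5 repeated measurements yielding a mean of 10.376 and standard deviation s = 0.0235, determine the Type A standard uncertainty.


The standard uncertainty for Type A evaluation is u = s / sqrt(n).
u = 0.0235 / sqrt(5)
u = 0.0235 / 2.2361
u = 0.0105

0.0105


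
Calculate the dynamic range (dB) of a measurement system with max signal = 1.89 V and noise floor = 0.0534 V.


Dynamic range = 20 * log10(Vmax / Vnoise).
DR = 20 * log10(1.89 / 0.0534)
DR = 20 * log10(35.39)
DR = 30.98 dB

30.98 dB


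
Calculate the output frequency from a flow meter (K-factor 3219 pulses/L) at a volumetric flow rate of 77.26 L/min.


Frequency = K * Q / 60 (converting L/min to L/s).
f = 3219 * 77.26 / 60
f = 248699.94 / 60
f = 4145.0 Hz

4145.0 Hz


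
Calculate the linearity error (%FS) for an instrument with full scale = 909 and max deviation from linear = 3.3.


Linearity error = (max deviation / full scale) * 100%.
Linearity = (3.3 / 909) * 100
Linearity = 0.363 %FS

0.363 %FS


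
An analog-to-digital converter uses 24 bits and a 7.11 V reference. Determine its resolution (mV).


The resolution (LSB) of an ADC is Vref / 2^n.
LSB = 7.11 / 2^24
LSB = 7.11 / 16777216
LSB = 4.2e-07 V = 0.00042379 mV

0.00042379 mV


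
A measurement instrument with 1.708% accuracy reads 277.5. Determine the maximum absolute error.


Absolute error = (accuracy% / 100) * reading.
Error = (1.708 / 100) * 277.5
Error = 0.01708 * 277.5
Error = 4.7397

4.7397


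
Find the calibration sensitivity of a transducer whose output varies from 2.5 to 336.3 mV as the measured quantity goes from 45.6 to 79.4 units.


Sensitivity = (y2 - y1) / (x2 - x1).
S = (336.3 - 2.5) / (79.4 - 45.6)
S = 333.8 / 33.8
S = 9.8757 mV/unit

9.8757 mV/unit


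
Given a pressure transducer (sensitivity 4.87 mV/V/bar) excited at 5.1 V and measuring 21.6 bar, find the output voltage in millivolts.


Output = sensitivity * Vex * P.
Vout = 4.87 * 5.1 * 21.6
Vout = 24.837 * 21.6
Vout = 536.48 mV

536.48 mV


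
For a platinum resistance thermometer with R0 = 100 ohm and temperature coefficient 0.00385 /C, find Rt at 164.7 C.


The RTD equation: Rt = R0 * (1 + alpha * T).
Rt = 100 * (1 + 0.00385 * 164.7)
Rt = 100 * (1 + 0.634095)
Rt = 100 * 1.634095
Rt = 163.409 ohm

163.409 ohm


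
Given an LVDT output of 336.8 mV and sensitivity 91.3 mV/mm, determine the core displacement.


Displacement = Vout / sensitivity.
d = 336.8 / 91.3
d = 3.689 mm

3.689 mm


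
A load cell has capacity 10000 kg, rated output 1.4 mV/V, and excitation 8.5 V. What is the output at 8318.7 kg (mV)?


Vout = rated_output * Vex * (load / capacity).
Vout = 1.4 * 8.5 * (8318.7 / 10000)
Vout = 1.4 * 8.5 * 0.83187
Vout = 9.899 mV

9.899 mV


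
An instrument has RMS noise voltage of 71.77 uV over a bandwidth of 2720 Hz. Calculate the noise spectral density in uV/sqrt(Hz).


Noise spectral density = Vrms / sqrt(BW).
NSD = 71.77 / sqrt(2720)
NSD = 71.77 / 52.1536
NSD = 1.3761 uV/sqrt(Hz)

1.3761 uV/sqrt(Hz)


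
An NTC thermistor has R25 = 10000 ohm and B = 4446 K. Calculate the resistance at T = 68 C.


NTC thermistor equation: Rt = R25 * exp(B * (1/T - 1/T25)).
T in Kelvin: 341.15 K, T25 = 298.15 K
1/T - 1/T25 = 1/341.15 - 1/298.15 = -0.00042275
B * (1/T - 1/T25) = 4446 * -0.00042275 = -1.8796
Rt = 10000 * exp(-1.8796) = 1526.6 ohm

1526.6 ohm


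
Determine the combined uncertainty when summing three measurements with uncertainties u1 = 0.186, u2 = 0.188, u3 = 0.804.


For a sum of independent quantities, uc = sqrt(u1^2 + u2^2 + u3^2).
uc = sqrt(0.186^2 + 0.188^2 + 0.804^2)
uc = sqrt(0.034596 + 0.035344 + 0.646416)
uc = 0.8464

0.8464


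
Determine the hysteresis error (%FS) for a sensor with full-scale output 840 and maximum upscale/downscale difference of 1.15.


Hysteresis = (max difference / full scale) * 100%.
H = (1.15 / 840) * 100
H = 0.137 %FS

0.137 %FS


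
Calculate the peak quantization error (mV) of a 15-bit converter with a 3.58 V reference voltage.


The maximum quantization error is +/- LSB/2.
LSB = Vref / 2^n = 3.58 / 32768 = 0.00010925 V
Max error = LSB / 2 = 0.00010925 / 2 = 5.463e-05 V
Max error = 0.0546 mV

0.0546 mV


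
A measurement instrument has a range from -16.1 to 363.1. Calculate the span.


Span = upper range - lower range.
Span = 363.1 - (-16.1)
Span = 379.2

379.2


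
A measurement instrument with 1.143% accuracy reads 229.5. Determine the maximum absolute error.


Absolute error = (accuracy% / 100) * reading.
Error = (1.143 / 100) * 229.5
Error = 0.01143 * 229.5
Error = 2.6232

2.6232


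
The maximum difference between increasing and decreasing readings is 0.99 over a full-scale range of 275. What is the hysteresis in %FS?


Hysteresis = (max difference / full scale) * 100%.
H = (0.99 / 275) * 100
H = 0.36 %FS

0.36 %FS


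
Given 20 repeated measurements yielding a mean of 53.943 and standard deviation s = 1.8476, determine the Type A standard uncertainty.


The standard uncertainty for Type A evaluation is u = s / sqrt(n).
u = 1.8476 / sqrt(20)
u = 1.8476 / 4.4721
u = 0.4131

0.4131


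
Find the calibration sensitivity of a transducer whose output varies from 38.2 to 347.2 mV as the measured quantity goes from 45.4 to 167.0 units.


Sensitivity = (y2 - y1) / (x2 - x1).
S = (347.2 - 38.2) / (167.0 - 45.4)
S = 309.0 / 121.6
S = 2.5411 mV/unit

2.5411 mV/unit


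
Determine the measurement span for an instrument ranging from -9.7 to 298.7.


Span = upper range - lower range.
Span = 298.7 - (-9.7)
Span = 308.4

308.4


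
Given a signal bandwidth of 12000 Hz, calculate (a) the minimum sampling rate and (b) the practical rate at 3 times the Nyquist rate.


By Nyquist theorem, fs_min = 2 * fmax.
fs_min = 2 * 12000 = 24000 Hz
Practical rate = 3 * fs_min = 3 * 24000 = 72000 Hz

fs_min = 24000 Hz, fs_practical = 72000 Hz


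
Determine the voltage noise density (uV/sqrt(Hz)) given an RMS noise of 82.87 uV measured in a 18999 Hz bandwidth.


Noise spectral density = Vrms / sqrt(BW).
NSD = 82.87 / sqrt(18999)
NSD = 82.87 / 137.8369
NSD = 0.6012 uV/sqrt(Hz)

0.6012 uV/sqrt(Hz)


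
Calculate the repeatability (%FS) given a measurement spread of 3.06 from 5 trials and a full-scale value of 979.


Repeatability = (spread / full scale) * 100%.
R = (3.06 / 979) * 100
R = 0.313 %FS

0.313 %FS


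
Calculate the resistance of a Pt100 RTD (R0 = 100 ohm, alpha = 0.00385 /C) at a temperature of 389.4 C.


The RTD equation: Rt = R0 * (1 + alpha * T).
Rt = 100 * (1 + 0.00385 * 389.4)
Rt = 100 * (1 + 1.49919)
Rt = 100 * 2.49919
Rt = 249.919 ohm

249.919 ohm


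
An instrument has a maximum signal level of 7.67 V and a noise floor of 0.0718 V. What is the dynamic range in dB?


Dynamic range = 20 * log10(Vmax / Vnoise).
DR = 20 * log10(7.67 / 0.0718)
DR = 20 * log10(106.82)
DR = 40.57 dB

40.57 dB


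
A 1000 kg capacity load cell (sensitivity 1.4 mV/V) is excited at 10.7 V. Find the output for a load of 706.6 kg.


Vout = rated_output * Vex * (load / capacity).
Vout = 1.4 * 10.7 * (706.6 / 1000)
Vout = 1.4 * 10.7 * 0.7066
Vout = 10.585 mV

10.585 mV


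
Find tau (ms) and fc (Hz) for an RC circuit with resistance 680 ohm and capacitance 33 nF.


Time constant: tau = R * C.
tau = 680 * 3.30e-08 = 2.244e-05 s
tau = 0.0224 ms
Cutoff frequency: fc = 1 / (2*pi*R*C).
fc = 1 / (2*pi*2.244e-05) = 7092.47 Hz

tau = 0.0224 ms, fc = 7092.47 Hz


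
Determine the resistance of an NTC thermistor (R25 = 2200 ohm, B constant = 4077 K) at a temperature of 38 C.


NTC thermistor equation: Rt = R25 * exp(B * (1/T - 1/T25)).
T in Kelvin: 311.15 K, T25 = 298.15 K
1/T - 1/T25 = 1/311.15 - 1/298.15 = -0.00014013
B * (1/T - 1/T25) = 4077 * -0.00014013 = -0.5713
Rt = 2200 * exp(-0.5713) = 1242.5 ohm

1242.5 ohm


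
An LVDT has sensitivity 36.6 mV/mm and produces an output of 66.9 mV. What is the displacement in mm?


Displacement = Vout / sensitivity.
d = 66.9 / 36.6
d = 1.828 mm

1.828 mm


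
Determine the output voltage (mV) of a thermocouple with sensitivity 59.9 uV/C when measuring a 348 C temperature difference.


The thermocouple output V = sensitivity * dT.
V = 59.9 uV/C * 348 C
V = 20845.2 uV
V = 20.845 mV

20.845 mV


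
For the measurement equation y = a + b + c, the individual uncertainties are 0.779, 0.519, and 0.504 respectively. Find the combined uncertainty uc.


For a sum of independent quantities, uc = sqrt(u1^2 + u2^2 + u3^2).
uc = sqrt(0.779^2 + 0.519^2 + 0.504^2)
uc = sqrt(0.606841 + 0.269361 + 0.254016)
uc = 1.0631

1.0631


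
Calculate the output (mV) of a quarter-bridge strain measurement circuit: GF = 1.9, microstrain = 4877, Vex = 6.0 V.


Quarter bridge output: Vout = (GF * epsilon * Vex) / 4.
Vout = (1.9 * 4877e-6 * 6.0) / 4
Vout = 0.0555978 / 4 V
Vout = 0.01389945 V = 13.8994 mV

13.8994 mV


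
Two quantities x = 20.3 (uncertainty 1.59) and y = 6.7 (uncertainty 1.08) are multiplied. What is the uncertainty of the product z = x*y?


For a product z = x*y, the relative uncertainty is:
uz/z = sqrt((ux/x)^2 + (uy/y)^2)
Relative uncertainties: ux/x = 1.59/20.3 = 0.078325
uy/y = 1.08/6.7 = 0.161194
z = 20.3 * 6.7 = 136.0
uz = 136.0 * sqrt(0.078325^2 + 0.161194^2) = 24.375

24.375


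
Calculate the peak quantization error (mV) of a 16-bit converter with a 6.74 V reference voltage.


The maximum quantization error is +/- LSB/2.
LSB = Vref / 2^n = 6.74 / 65536 = 0.00010284 V
Max error = LSB / 2 = 0.00010284 / 2 = 5.142e-05 V
Max error = 0.0514 mV

0.0514 mV


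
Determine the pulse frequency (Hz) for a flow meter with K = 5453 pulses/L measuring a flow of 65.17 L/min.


Frequency = K * Q / 60 (converting L/min to L/s).
f = 5453 * 65.17 / 60
f = 355372.01 / 60
f = 5922.87 Hz

5922.87 Hz


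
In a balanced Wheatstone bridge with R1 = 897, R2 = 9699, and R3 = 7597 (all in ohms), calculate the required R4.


At balance: R1*R4 = R2*R3, so R4 = R2*R3/R1.
R4 = 9699 * 7597 / 897
R4 = 73683303 / 897
R4 = 82144.15 ohm

82144.15 ohm


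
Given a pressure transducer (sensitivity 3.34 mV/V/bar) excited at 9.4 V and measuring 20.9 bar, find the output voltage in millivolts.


Output = sensitivity * Vex * P.
Vout = 3.34 * 9.4 * 20.9
Vout = 31.396 * 20.9
Vout = 656.18 mV

656.18 mV


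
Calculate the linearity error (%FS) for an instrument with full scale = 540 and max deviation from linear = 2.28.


Linearity error = (max deviation / full scale) * 100%.
Linearity = (2.28 / 540) * 100
Linearity = 0.422 %FS

0.422 %FS


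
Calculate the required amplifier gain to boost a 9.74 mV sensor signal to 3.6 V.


Gain = Vout / Vin (converting to same units).
G = 3.6 V / 9.74 mV
G = 3600.0 mV / 9.74 mV
G = 369.61

369.61


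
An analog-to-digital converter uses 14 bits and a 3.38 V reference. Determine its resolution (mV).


The resolution (LSB) of an ADC is Vref / 2^n.
LSB = 3.38 / 2^14
LSB = 3.38 / 16384
LSB = 0.0002063 V = 0.20629883 mV

0.20629883 mV


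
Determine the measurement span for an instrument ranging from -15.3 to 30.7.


Span = upper range - lower range.
Span = 30.7 - (-15.3)
Span = 46.0

46.0


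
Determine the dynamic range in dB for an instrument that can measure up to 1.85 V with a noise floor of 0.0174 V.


Dynamic range = 20 * log10(Vmax / Vnoise).
DR = 20 * log10(1.85 / 0.0174)
DR = 20 * log10(106.32)
DR = 40.53 dB

40.53 dB


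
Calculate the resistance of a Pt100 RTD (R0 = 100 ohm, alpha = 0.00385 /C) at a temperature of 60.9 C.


The RTD equation: Rt = R0 * (1 + alpha * T).
Rt = 100 * (1 + 0.00385 * 60.9)
Rt = 100 * (1 + 0.234465)
Rt = 100 * 1.234465
Rt = 123.446 ohm

123.446 ohm


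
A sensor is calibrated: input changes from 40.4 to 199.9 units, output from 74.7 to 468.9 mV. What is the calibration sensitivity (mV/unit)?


Sensitivity = (y2 - y1) / (x2 - x1).
S = (468.9 - 74.7) / (199.9 - 40.4)
S = 394.2 / 159.5
S = 2.4715 mV/unit

2.4715 mV/unit


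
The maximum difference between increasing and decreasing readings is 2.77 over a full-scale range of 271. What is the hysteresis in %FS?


Hysteresis = (max difference / full scale) * 100%.
H = (2.77 / 271) * 100
H = 1.022 %FS

1.022 %FS


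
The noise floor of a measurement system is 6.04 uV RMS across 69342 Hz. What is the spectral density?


Noise spectral density = Vrms / sqrt(BW).
NSD = 6.04 / sqrt(69342)
NSD = 6.04 / 263.3287
NSD = 0.0229 uV/sqrt(Hz)

0.0229 uV/sqrt(Hz)


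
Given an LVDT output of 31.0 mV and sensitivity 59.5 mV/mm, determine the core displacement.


Displacement = Vout / sensitivity.
d = 31.0 / 59.5
d = 0.521 mm

0.521 mm


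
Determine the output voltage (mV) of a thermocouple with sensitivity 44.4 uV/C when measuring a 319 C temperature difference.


The thermocouple output V = sensitivity * dT.
V = 44.4 uV/C * 319 C
V = 14163.6 uV
V = 14.164 mV

14.164 mV


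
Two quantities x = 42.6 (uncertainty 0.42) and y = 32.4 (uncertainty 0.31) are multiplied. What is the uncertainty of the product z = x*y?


For a product z = x*y, the relative uncertainty is:
uz/z = sqrt((ux/x)^2 + (uy/y)^2)
Relative uncertainties: ux/x = 0.42/42.6 = 0.009859
uy/y = 0.31/32.4 = 0.009568
z = 42.6 * 32.4 = 1380.2
uz = 1380.2 * sqrt(0.009859^2 + 0.009568^2) = 18.962

18.962


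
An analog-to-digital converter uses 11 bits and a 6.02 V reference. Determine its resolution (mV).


The resolution (LSB) of an ADC is Vref / 2^n.
LSB = 6.02 / 2^11
LSB = 6.02 / 2048
LSB = 0.00293945 V = 2.93945312 mV

2.93945312 mV


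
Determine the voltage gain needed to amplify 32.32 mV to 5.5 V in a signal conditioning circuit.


Gain = Vout / Vin (converting to same units).
G = 5.5 V / 32.32 mV
G = 5500.0 mV / 32.32 mV
G = 170.17

170.17


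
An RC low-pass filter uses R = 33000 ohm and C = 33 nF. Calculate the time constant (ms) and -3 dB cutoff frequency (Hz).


Time constant: tau = R * C.
tau = 33000 * 3.30e-08 = 0.001089 s
tau = 1.089 ms
Cutoff frequency: fc = 1 / (2*pi*R*C).
fc = 1 / (2*pi*0.001089) = 146.15 Hz

tau = 1.089 ms, fc = 146.15 Hz


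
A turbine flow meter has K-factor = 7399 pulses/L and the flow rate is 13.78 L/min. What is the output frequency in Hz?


Frequency = K * Q / 60 (converting L/min to L/s).
f = 7399 * 13.78 / 60
f = 101958.22 / 60
f = 1699.3 Hz

1699.3 Hz


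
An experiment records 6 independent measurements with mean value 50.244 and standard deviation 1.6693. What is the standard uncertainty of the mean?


The standard uncertainty for Type A evaluation is u = s / sqrt(n).
u = 1.6693 / sqrt(6)
u = 1.6693 / 2.4495
u = 0.6815

0.6815


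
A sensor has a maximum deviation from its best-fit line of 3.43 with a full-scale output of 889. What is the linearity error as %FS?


Linearity error = (max deviation / full scale) * 100%.
Linearity = (3.43 / 889) * 100
Linearity = 0.386 %FS

0.386 %FS


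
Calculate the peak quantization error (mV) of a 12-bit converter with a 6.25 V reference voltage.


The maximum quantization error is +/- LSB/2.
LSB = Vref / 2^n = 6.25 / 4096 = 0.00152588 V
Max error = LSB / 2 = 0.00152588 / 2 = 0.00076294 V
Max error = 0.7629 mV

0.7629 mV


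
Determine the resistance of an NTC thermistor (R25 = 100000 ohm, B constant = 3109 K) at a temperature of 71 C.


NTC thermistor equation: Rt = R25 * exp(B * (1/T - 1/T25)).
T in Kelvin: 344.15 K, T25 = 298.15 K
1/T - 1/T25 = 1/344.15 - 1/298.15 = -0.00044831
B * (1/T - 1/T25) = 3109 * -0.00044831 = -1.3938
Rt = 100000 * exp(-1.3938) = 24813.4 ohm

24813.4 ohm


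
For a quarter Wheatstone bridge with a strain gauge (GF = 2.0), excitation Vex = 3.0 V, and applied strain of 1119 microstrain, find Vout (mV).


Quarter bridge output: Vout = (GF * epsilon * Vex) / 4.
Vout = (2.0 * 1119e-6 * 3.0) / 4
Vout = 0.006714 / 4 V
Vout = 0.0016785 V = 1.6785 mV

1.6785 mV


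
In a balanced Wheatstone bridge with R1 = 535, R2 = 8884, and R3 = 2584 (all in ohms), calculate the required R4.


At balance: R1*R4 = R2*R3, so R4 = R2*R3/R1.
R4 = 8884 * 2584 / 535
R4 = 22956256 / 535
R4 = 42908.89 ohm

42908.89 ohm


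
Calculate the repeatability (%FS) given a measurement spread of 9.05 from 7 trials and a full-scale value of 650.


Repeatability = (spread / full scale) * 100%.
R = (9.05 / 650) * 100
R = 1.392 %FS

1.392 %FS


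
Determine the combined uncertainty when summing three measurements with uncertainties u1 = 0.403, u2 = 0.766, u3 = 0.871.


For a sum of independent quantities, uc = sqrt(u1^2 + u2^2 + u3^2).
uc = sqrt(0.403^2 + 0.766^2 + 0.871^2)
uc = sqrt(0.162409 + 0.586756 + 0.758641)
uc = 1.2279

1.2279


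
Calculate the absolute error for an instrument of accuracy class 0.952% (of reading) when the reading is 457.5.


Absolute error = (accuracy% / 100) * reading.
Error = (0.952 / 100) * 457.5
Error = 0.00952 * 457.5
Error = 4.3554

4.3554


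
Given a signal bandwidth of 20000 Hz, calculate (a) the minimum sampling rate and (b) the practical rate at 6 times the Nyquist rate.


By Nyquist theorem, fs_min = 2 * fmax.
fs_min = 2 * 20000 = 40000 Hz
Practical rate = 6 * fs_min = 6 * 40000 = 240000 Hz

fs_min = 40000 Hz, fs_practical = 240000 Hz


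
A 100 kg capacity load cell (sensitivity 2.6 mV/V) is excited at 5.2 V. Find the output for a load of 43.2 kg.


Vout = rated_output * Vex * (load / capacity).
Vout = 2.6 * 5.2 * (43.2 / 100)
Vout = 2.6 * 5.2 * 0.432
Vout = 5.841 mV

5.841 mV


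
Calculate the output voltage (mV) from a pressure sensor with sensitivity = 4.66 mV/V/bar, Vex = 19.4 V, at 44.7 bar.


Output = sensitivity * Vex * P.
Vout = 4.66 * 19.4 * 44.7
Vout = 90.404 * 44.7
Vout = 4041.06 mV

4041.06 mV


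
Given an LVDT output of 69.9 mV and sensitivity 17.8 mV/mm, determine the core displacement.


Displacement = Vout / sensitivity.
d = 69.9 / 17.8
d = 3.927 mm

3.927 mm


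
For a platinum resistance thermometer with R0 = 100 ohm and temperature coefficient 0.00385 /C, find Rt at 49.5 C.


The RTD equation: Rt = R0 * (1 + alpha * T).
Rt = 100 * (1 + 0.00385 * 49.5)
Rt = 100 * (1 + 0.190575)
Rt = 100 * 1.190575
Rt = 119.057 ohm

119.057 ohm


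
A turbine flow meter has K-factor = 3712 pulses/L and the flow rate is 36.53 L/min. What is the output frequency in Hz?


Frequency = K * Q / 60 (converting L/min to L/s).
f = 3712 * 36.53 / 60
f = 135599.36 / 60
f = 2259.99 Hz

2259.99 Hz


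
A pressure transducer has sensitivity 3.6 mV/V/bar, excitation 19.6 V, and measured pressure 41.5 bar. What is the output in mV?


Output = sensitivity * Vex * P.
Vout = 3.6 * 19.6 * 41.5
Vout = 70.56 * 41.5
Vout = 2928.24 mV

2928.24 mV


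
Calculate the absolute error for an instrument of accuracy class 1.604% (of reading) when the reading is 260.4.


Absolute error = (accuracy% / 100) * reading.
Error = (1.604 / 100) * 260.4
Error = 0.01604 * 260.4
Error = 4.1768

4.1768


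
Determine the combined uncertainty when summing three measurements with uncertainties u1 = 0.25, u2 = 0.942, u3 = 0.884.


For a sum of independent quantities, uc = sqrt(u1^2 + u2^2 + u3^2).
uc = sqrt(0.25^2 + 0.942^2 + 0.884^2)
uc = sqrt(0.0625 + 0.887364 + 0.781456)
uc = 1.3158

1.3158


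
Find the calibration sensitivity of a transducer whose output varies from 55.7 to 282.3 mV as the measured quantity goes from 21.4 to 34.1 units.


Sensitivity = (y2 - y1) / (x2 - x1).
S = (282.3 - 55.7) / (34.1 - 21.4)
S = 226.6 / 12.7
S = 17.8425 mV/unit

17.8425 mV/unit


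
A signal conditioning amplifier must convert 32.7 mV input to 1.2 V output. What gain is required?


Gain = Vout / Vin (converting to same units).
G = 1.2 V / 32.7 mV
G = 1200.0 mV / 32.7 mV
G = 36.7

36.7


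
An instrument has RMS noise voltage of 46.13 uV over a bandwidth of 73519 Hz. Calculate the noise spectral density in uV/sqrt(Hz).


Noise spectral density = Vrms / sqrt(BW).
NSD = 46.13 / sqrt(73519)
NSD = 46.13 / 271.1439
NSD = 0.1701 uV/sqrt(Hz)

0.1701 uV/sqrt(Hz)


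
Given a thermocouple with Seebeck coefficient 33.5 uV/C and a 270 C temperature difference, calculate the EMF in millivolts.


The thermocouple output V = sensitivity * dT.
V = 33.5 uV/C * 270 C
V = 9045.0 uV
V = 9.045 mV

9.045 mV


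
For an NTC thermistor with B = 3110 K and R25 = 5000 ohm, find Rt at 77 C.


NTC thermistor equation: Rt = R25 * exp(B * (1/T - 1/T25)).
T in Kelvin: 350.15 K, T25 = 298.15 K
1/T - 1/T25 = 1/350.15 - 1/298.15 = -0.0004981
B * (1/T - 1/T25) = 3110 * -0.0004981 = -1.5491
Rt = 5000 * exp(-1.5491) = 1062.2 ohm

1062.2 ohm


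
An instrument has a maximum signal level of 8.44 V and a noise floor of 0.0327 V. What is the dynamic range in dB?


Dynamic range = 20 * log10(Vmax / Vnoise).
DR = 20 * log10(8.44 / 0.0327)
DR = 20 * log10(258.1)
DR = 48.24 dB

48.24 dB


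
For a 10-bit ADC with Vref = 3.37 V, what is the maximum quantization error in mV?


The maximum quantization error is +/- LSB/2.
LSB = Vref / 2^n = 3.37 / 1024 = 0.00329102 V
Max error = LSB / 2 = 0.00329102 / 2 = 0.00164551 V
Max error = 1.6455 mV

1.6455 mV


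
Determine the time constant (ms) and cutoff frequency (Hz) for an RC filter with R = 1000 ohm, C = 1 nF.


Time constant: tau = R * C.
tau = 1000 * 1.00e-09 = 1e-06 s
tau = 0.001 ms
Cutoff frequency: fc = 1 / (2*pi*R*C).
fc = 1 / (2*pi*1e-06) = 159154.94 Hz

tau = 0.001 ms, fc = 159154.94 Hz


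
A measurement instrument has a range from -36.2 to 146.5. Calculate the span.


Span = upper range - lower range.
Span = 146.5 - (-36.2)
Span = 182.7

182.7


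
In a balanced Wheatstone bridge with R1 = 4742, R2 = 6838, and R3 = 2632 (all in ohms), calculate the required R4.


At balance: R1*R4 = R2*R3, so R4 = R2*R3/R1.
R4 = 6838 * 2632 / 4742
R4 = 17997616 / 4742
R4 = 3795.36 ohm

3795.36 ohm


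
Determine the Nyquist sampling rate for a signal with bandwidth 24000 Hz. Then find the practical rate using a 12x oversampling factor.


By Nyquist theorem, fs_min = 2 * fmax.
fs_min = 2 * 24000 = 48000 Hz
Practical rate = 12 * fs_min = 12 * 48000 = 576000 Hz

fs_min = 48000 Hz, fs_practical = 576000 Hz


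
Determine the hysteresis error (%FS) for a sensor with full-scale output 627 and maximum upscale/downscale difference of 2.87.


Hysteresis = (max difference / full scale) * 100%.
H = (2.87 / 627) * 100
H = 0.458 %FS

0.458 %FS


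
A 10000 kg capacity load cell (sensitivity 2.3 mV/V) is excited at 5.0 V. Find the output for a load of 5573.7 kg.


Vout = rated_output * Vex * (load / capacity).
Vout = 2.3 * 5.0 * (5573.7 / 10000)
Vout = 2.3 * 5.0 * 0.55737
Vout = 6.41 mV

6.41 mV


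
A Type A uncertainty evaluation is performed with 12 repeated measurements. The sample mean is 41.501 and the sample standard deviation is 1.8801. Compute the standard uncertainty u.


The standard uncertainty for Type A evaluation is u = s / sqrt(n).
u = 1.8801 / sqrt(12)
u = 1.8801 / 3.4641
u = 0.5427

0.5427


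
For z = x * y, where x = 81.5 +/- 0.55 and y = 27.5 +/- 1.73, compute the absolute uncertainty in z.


For a product z = x*y, the relative uncertainty is:
uz/z = sqrt((ux/x)^2 + (uy/y)^2)
Relative uncertainties: ux/x = 0.55/81.5 = 0.006748
uy/y = 1.73/27.5 = 0.062909
z = 81.5 * 27.5 = 2241.2
uz = 2241.2 * sqrt(0.006748^2 + 0.062909^2) = 141.804

141.804


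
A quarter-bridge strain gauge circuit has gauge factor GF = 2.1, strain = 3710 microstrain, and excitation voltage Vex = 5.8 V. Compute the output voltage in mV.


Quarter bridge output: Vout = (GF * epsilon * Vex) / 4.
Vout = (2.1 * 3710e-6 * 5.8) / 4
Vout = 0.0451878 / 4 V
Vout = 0.01129695 V = 11.2969 mV

11.2969 mV


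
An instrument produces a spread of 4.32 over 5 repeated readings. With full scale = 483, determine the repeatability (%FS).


Repeatability = (spread / full scale) * 100%.
R = (4.32 / 483) * 100
R = 0.894 %FS

0.894 %FS


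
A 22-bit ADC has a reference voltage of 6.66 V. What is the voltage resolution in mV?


The resolution (LSB) of an ADC is Vref / 2^n.
LSB = 6.66 / 2^22
LSB = 6.66 / 4194304
LSB = 1.59e-06 V = 0.00158787 mV

0.00158787 mV


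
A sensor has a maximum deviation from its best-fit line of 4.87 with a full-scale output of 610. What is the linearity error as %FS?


Linearity error = (max deviation / full scale) * 100%.
Linearity = (4.87 / 610) * 100
Linearity = 0.798 %FS

0.798 %FS


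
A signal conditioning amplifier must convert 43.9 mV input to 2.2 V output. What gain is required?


Gain = Vout / Vin (converting to same units).
G = 2.2 V / 43.9 mV
G = 2200.0 mV / 43.9 mV
G = 50.11

50.11


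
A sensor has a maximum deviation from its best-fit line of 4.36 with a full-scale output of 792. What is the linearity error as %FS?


Linearity error = (max deviation / full scale) * 100%.
Linearity = (4.36 / 792) * 100
Linearity = 0.551 %FS

0.551 %FS


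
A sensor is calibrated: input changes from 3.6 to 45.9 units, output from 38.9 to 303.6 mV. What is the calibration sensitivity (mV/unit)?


Sensitivity = (y2 - y1) / (x2 - x1).
S = (303.6 - 38.9) / (45.9 - 3.6)
S = 264.7 / 42.3
S = 6.2577 mV/unit

6.2577 mV/unit


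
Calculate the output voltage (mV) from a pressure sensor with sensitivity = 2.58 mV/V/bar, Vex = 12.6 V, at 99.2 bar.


Output = sensitivity * Vex * P.
Vout = 2.58 * 12.6 * 99.2
Vout = 32.508 * 99.2
Vout = 3224.79 mV

3224.79 mV


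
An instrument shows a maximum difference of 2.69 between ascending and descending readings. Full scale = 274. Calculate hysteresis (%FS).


Hysteresis = (max difference / full scale) * 100%.
H = (2.69 / 274) * 100
H = 0.982 %FS

0.982 %FS


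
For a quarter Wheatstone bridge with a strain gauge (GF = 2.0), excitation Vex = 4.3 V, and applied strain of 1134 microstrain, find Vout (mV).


Quarter bridge output: Vout = (GF * epsilon * Vex) / 4.
Vout = (2.0 * 1134e-6 * 4.3) / 4
Vout = 0.0097524 / 4 V
Vout = 0.0024381 V = 2.4381 mV

2.4381 mV


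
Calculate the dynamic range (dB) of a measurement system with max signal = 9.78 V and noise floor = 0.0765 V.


Dynamic range = 20 * log10(Vmax / Vnoise).
DR = 20 * log10(9.78 / 0.0765)
DR = 20 * log10(127.84)
DR = 42.13 dB

42.13 dB


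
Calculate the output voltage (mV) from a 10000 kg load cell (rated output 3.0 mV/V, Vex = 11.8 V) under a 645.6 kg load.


Vout = rated_output * Vex * (load / capacity).
Vout = 3.0 * 11.8 * (645.6 / 10000)
Vout = 3.0 * 11.8 * 0.06456
Vout = 2.285 mV

2.285 mV


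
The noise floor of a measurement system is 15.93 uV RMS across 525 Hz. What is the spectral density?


Noise spectral density = Vrms / sqrt(BW).
NSD = 15.93 / sqrt(525)
NSD = 15.93 / 22.9129
NSD = 0.6952 uV/sqrt(Hz)

0.6952 uV/sqrt(Hz)


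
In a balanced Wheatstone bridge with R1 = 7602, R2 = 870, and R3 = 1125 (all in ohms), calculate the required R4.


At balance: R1*R4 = R2*R3, so R4 = R2*R3/R1.
R4 = 870 * 1125 / 7602
R4 = 978750 / 7602
R4 = 128.75 ohm

128.75 ohm


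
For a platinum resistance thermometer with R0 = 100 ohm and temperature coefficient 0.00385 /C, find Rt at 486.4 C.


The RTD equation: Rt = R0 * (1 + alpha * T).
Rt = 100 * (1 + 0.00385 * 486.4)
Rt = 100 * (1 + 1.87264)
Rt = 100 * 2.87264
Rt = 287.264 ohm

287.264 ohm


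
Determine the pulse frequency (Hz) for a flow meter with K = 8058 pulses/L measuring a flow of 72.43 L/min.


Frequency = K * Q / 60 (converting L/min to L/s).
f = 8058 * 72.43 / 60
f = 583640.94 / 60
f = 9727.35 Hz

9727.35 Hz


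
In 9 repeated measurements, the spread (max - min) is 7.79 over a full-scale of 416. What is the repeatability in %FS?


Repeatability = (spread / full scale) * 100%.
R = (7.79 / 416) * 100
R = 1.873 %FS

1.873 %FS


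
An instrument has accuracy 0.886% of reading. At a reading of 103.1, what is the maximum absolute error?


Absolute error = (accuracy% / 100) * reading.
Error = (0.886 / 100) * 103.1
Error = 0.00886 * 103.1
Error = 0.9135

0.9135


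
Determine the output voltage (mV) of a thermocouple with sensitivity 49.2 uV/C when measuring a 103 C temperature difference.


The thermocouple output V = sensitivity * dT.
V = 49.2 uV/C * 103 C
V = 5067.6 uV
V = 5.068 mV

5.068 mV


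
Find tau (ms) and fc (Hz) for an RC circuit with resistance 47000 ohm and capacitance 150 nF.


Time constant: tau = R * C.
tau = 47000 * 1.50e-07 = 0.00705 s
tau = 7.05 ms
Cutoff frequency: fc = 1 / (2*pi*R*C).
fc = 1 / (2*pi*0.00705) = 22.58 Hz

tau = 7.05 ms, fc = 22.58 Hz


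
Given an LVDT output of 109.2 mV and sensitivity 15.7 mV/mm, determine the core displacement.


Displacement = Vout / sensitivity.
d = 109.2 / 15.7
d = 6.955 mm

6.955 mm


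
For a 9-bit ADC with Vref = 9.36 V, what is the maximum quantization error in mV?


The maximum quantization error is +/- LSB/2.
LSB = Vref / 2^n = 9.36 / 512 = 0.01828125 V
Max error = LSB / 2 = 0.01828125 / 2 = 0.00914062 V
Max error = 9.1406 mV

9.1406 mV


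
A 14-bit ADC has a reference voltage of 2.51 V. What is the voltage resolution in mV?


The resolution (LSB) of an ADC is Vref / 2^n.
LSB = 2.51 / 2^14
LSB = 2.51 / 16384
LSB = 0.0001532 V = 0.15319824 mV

0.15319824 mV


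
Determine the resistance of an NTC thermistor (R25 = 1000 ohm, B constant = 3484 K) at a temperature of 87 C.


NTC thermistor equation: Rt = R25 * exp(B * (1/T - 1/T25)).
T in Kelvin: 360.15 K, T25 = 298.15 K
1/T - 1/T25 = 1/360.15 - 1/298.15 = -0.0005774
B * (1/T - 1/T25) = 3484 * -0.0005774 = -2.0116
Rt = 1000 * exp(-2.0116) = 133.8 ohm

133.8 ohm


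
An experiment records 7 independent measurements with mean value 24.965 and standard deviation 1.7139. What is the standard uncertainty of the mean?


The standard uncertainty for Type A evaluation is u = s / sqrt(n).
u = 1.7139 / sqrt(7)
u = 1.7139 / 2.6458
u = 0.6478

0.6478


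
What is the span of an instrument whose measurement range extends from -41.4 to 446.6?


Span = upper range - lower range.
Span = 446.6 - (-41.4)
Span = 488.0

488.0


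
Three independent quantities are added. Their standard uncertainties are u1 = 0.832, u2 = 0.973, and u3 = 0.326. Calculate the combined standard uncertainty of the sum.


For a sum of independent quantities, uc = sqrt(u1^2 + u2^2 + u3^2).
uc = sqrt(0.832^2 + 0.973^2 + 0.326^2)
uc = sqrt(0.692224 + 0.946729 + 0.106276)
uc = 1.3211

1.3211


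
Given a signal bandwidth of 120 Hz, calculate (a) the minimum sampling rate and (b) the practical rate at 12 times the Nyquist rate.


By Nyquist theorem, fs_min = 2 * fmax.
fs_min = 2 * 120 = 240 Hz
Practical rate = 12 * fs_min = 12 * 240 = 2880 Hz

fs_min = 240 Hz, fs_practical = 2880 Hz


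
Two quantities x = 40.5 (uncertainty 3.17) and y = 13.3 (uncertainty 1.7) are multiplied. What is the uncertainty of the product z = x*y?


For a product z = x*y, the relative uncertainty is:
uz/z = sqrt((ux/x)^2 + (uy/y)^2)
Relative uncertainties: ux/x = 3.17/40.5 = 0.078272
uy/y = 1.7/13.3 = 0.12782
z = 40.5 * 13.3 = 538.6
uz = 538.6 * sqrt(0.078272^2 + 0.12782^2) = 80.733

80.733


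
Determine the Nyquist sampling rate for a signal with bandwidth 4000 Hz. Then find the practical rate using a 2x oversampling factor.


By Nyquist theorem, fs_min = 2 * fmax.
fs_min = 2 * 4000 = 8000 Hz
Practical rate = 2 * fs_min = 2 * 8000 = 16000 Hz

fs_min = 8000 Hz, fs_practical = 16000 Hz


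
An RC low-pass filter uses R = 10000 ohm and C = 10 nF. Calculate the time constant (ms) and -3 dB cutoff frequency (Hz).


Time constant: tau = R * C.
tau = 10000 * 1.00e-08 = 0.0001 s
tau = 0.1 ms
Cutoff frequency: fc = 1 / (2*pi*R*C).
fc = 1 / (2*pi*0.0001) = 1591.55 Hz

tau = 0.1 ms, fc = 1591.55 Hz


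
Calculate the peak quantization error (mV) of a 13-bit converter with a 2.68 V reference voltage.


The maximum quantization error is +/- LSB/2.
LSB = Vref / 2^n = 2.68 / 8192 = 0.00032715 V
Max error = LSB / 2 = 0.00032715 / 2 = 0.00016357 V
Max error = 0.1636 mV

0.1636 mV


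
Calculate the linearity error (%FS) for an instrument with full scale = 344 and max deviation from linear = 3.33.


Linearity error = (max deviation / full scale) * 100%.
Linearity = (3.33 / 344) * 100
Linearity = 0.968 %FS

0.968 %FS


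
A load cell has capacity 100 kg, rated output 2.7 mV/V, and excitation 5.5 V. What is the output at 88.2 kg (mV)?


Vout = rated_output * Vex * (load / capacity).
Vout = 2.7 * 5.5 * (88.2 / 100)
Vout = 2.7 * 5.5 * 0.882
Vout = 13.098 mV

13.098 mV


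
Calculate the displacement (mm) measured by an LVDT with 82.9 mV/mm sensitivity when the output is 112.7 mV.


Displacement = Vout / sensitivity.
d = 112.7 / 82.9
d = 1.359 mm

1.359 mm


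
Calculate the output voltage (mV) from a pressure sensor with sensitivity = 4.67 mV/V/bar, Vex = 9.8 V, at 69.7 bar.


Output = sensitivity * Vex * P.
Vout = 4.67 * 9.8 * 69.7
Vout = 45.766 * 69.7
Vout = 3189.89 mV

3189.89 mV


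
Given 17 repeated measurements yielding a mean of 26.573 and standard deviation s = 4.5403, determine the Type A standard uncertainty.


The standard uncertainty for Type A evaluation is u = s / sqrt(n).
u = 4.5403 / sqrt(17)
u = 4.5403 / 4.1231
u = 1.1012

1.1012


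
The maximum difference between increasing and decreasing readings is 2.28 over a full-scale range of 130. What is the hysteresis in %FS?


Hysteresis = (max difference / full scale) * 100%.
H = (2.28 / 130) * 100
H = 1.754 %FS

1.754 %FS


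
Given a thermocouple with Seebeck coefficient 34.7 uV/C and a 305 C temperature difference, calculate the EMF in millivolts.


The thermocouple output V = sensitivity * dT.
V = 34.7 uV/C * 305 C
V = 10583.5 uV
V = 10.584 mV

10.584 mV


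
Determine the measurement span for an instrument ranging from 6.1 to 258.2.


Span = upper range - lower range.
Span = 258.2 - (6.1)
Span = 252.1

252.1


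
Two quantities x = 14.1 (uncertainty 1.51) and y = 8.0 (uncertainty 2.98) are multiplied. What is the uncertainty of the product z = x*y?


For a product z = x*y, the relative uncertainty is:
uz/z = sqrt((ux/x)^2 + (uy/y)^2)
Relative uncertainties: ux/x = 1.51/14.1 = 0.107092
uy/y = 2.98/8.0 = 0.3725
z = 14.1 * 8.0 = 112.8
uz = 112.8 * sqrt(0.107092^2 + 0.3725^2) = 43.72

43.72


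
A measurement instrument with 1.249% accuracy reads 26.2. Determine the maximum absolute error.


Absolute error = (accuracy% / 100) * reading.
Error = (1.249 / 100) * 26.2
Error = 0.01249 * 26.2
Error = 0.3272

0.3272


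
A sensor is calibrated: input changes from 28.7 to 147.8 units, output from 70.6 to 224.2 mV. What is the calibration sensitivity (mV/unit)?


Sensitivity = (y2 - y1) / (x2 - x1).
S = (224.2 - 70.6) / (147.8 - 28.7)
S = 153.6 / 119.1
S = 1.2897 mV/unit

1.2897 mV/unit


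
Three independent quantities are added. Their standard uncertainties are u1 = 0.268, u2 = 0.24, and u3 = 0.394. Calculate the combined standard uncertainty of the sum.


For a sum of independent quantities, uc = sqrt(u1^2 + u2^2 + u3^2).
uc = sqrt(0.268^2 + 0.24^2 + 0.394^2)
uc = sqrt(0.071824 + 0.0576 + 0.155236)
uc = 0.5335

0.5335


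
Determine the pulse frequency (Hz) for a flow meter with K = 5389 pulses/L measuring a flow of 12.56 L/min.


Frequency = K * Q / 60 (converting L/min to L/s).
f = 5389 * 12.56 / 60
f = 67685.84 / 60
f = 1128.1 Hz

1128.1 Hz


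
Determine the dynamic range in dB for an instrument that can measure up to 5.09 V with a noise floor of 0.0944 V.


Dynamic range = 20 * log10(Vmax / Vnoise).
DR = 20 * log10(5.09 / 0.0944)
DR = 20 * log10(53.92)
DR = 34.63 dB

34.63 dB


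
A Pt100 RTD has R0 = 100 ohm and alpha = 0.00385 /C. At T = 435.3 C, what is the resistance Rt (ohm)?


The RTD equation: Rt = R0 * (1 + alpha * T).
Rt = 100 * (1 + 0.00385 * 435.3)
Rt = 100 * (1 + 1.675905)
Rt = 100 * 2.675905
Rt = 267.591 ohm

267.591 ohm


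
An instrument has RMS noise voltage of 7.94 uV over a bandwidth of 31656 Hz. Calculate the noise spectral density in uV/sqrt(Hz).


Noise spectral density = Vrms / sqrt(BW).
NSD = 7.94 / sqrt(31656)
NSD = 7.94 / 177.9213
NSD = 0.0446 uV/sqrt(Hz)

0.0446 uV/sqrt(Hz)


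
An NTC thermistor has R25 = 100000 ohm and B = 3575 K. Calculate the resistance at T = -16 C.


NTC thermistor equation: Rt = R25 * exp(B * (1/T - 1/T25)).
T in Kelvin: 257.15 K, T25 = 298.15 K
1/T - 1/T25 = 1/257.15 - 1/298.15 = 0.00053476
B * (1/T - 1/T25) = 3575 * 0.00053476 = 1.9118
Rt = 100000 * exp(1.9118) = 676513.9 ohm

676513.9 ohm


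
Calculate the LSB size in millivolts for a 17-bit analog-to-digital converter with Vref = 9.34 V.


The resolution (LSB) of an ADC is Vref / 2^n.
LSB = 9.34 / 2^17
LSB = 9.34 / 131072
LSB = 7.126e-05 V = 0.07125854 mV

0.07125854 mV


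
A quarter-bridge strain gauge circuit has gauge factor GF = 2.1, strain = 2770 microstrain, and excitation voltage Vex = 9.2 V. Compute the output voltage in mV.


Quarter bridge output: Vout = (GF * epsilon * Vex) / 4.
Vout = (2.1 * 2770e-6 * 9.2) / 4
Vout = 0.0535164 / 4 V
Vout = 0.0133791 V = 13.3791 mV

13.3791 mV


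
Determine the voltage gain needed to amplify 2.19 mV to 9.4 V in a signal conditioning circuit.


Gain = Vout / Vin (converting to same units).
G = 9.4 V / 2.19 mV
G = 9400.0 mV / 2.19 mV
G = 4292.24

4292.24


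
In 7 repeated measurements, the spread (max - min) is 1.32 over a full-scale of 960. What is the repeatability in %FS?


Repeatability = (spread / full scale) * 100%.
R = (1.32 / 960) * 100
R = 0.138 %FS

0.138 %FS


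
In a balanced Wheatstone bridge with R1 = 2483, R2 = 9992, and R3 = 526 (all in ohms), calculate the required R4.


At balance: R1*R4 = R2*R3, so R4 = R2*R3/R1.
R4 = 9992 * 526 / 2483
R4 = 5255792 / 2483
R4 = 2116.71 ohm

2116.71 ohm


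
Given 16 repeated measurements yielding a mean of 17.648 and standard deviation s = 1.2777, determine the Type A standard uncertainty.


The standard uncertainty for Type A evaluation is u = s / sqrt(n).
u = 1.2777 / sqrt(16)
u = 1.2777 / 4.0
u = 0.3194

0.3194


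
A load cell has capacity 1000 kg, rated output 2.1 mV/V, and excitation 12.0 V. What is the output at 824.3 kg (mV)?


Vout = rated_output * Vex * (load / capacity).
Vout = 2.1 * 12.0 * (824.3 / 1000)
Vout = 2.1 * 12.0 * 0.8243
Vout = 20.772 mV

20.772 mV
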